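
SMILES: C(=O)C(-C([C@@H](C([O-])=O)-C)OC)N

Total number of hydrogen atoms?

12

Hydrogens are implicit in SMILES; fill each atom to its normal valence:
  4 × C: 1 H each → 4
  3 × O: no H
  2 × C: 3 H each → 6
  1 × C: no H
  1 × N: 2 H
  1 × O (charge -1): no H
  Total hydrogens = 12.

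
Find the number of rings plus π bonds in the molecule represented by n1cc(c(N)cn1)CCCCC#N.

Molecular formula from the SMILES: C9H12N4.
DoU = (2C + 2 + N − H − X)/2 = (2·9 + 2 + 4 − 12 − 0)/2 = 12/2 = 6.
(Structurally: 1 ring(s) + 5 π bond(s) = 6.)

6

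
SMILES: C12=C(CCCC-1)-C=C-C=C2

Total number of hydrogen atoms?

Hydrogens are implicit in SMILES; fill each atom to its normal valence:
  4 × C: 2 H each → 8
  4 × C (aromatic): 1 H each → 4
  2 × C (aromatic): no H
  Total hydrogens = 12.

12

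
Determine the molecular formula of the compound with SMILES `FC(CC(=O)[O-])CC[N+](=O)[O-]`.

Heavy atoms from the SMILES: 5 C, 1 F, 1 N, 4 O.
Implicit hydrogens by atom environment:
  3 × C: 2 H each → 6
  2 × O: no H
  2 × O (charge -1): no H
  1 × C: 1 H
  1 × C: no H
  1 × F: no H
  1 × N (charge +1): no H
  Total hydrogens = 7.
Net charge -1.
Molecular formula: C5H7FNO4-

C5H7FNO4-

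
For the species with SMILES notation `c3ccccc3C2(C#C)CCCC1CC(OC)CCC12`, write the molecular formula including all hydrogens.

Heavy atoms from the SMILES: 19 C, 1 O.
Implicit hydrogens by atom environment:
  6 × C: 2 H each → 12
  5 × C (aromatic): 1 H each → 5
  4 × C: 1 H each → 4
  2 × C: no H
  1 × C: 3 H
  1 × C (aromatic): no H
  1 × O: no H
  Total hydrogens = 24.
Molecular formula: C19H24O

C19H24O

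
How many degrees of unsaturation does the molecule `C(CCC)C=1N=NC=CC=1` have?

4

Molecular formula from the SMILES: C8H12N2.
DoU = (2C + 2 + N − H − X)/2 = (2·8 + 2 + 2 − 12 − 0)/2 = 8/2 = 4.
(Structurally: 1 ring(s) + 3 π bond(s) = 4.)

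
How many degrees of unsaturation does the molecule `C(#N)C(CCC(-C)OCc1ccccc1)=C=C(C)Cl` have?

8

Molecular formula from the SMILES: C16H18ClNO.
DoU = (2C + 2 + N − H − X)/2 = (2·16 + 2 + 1 − 18 − 1)/2 = 16/2 = 8.
(Structurally: 1 ring(s) + 7 π bond(s) = 8.)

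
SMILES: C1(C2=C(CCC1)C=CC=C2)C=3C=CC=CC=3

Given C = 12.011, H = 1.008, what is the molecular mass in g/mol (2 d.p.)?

Molecular formula: C16H16.
M = 16×12.011 + 16×1.008 = 208.30 g/mol.

208.30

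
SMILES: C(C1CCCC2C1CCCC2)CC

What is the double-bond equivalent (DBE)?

2

Molecular formula from the SMILES: C13H24.
DoU = (2C + 2 + N − H − X)/2 = (2·13 + 2 + 0 − 24 − 0)/2 = 4/2 = 2.
(Structurally: 2 ring(s) + 0 π bond(s) = 2.)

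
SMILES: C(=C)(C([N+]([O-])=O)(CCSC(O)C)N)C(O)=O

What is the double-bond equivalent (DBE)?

3

Molecular formula from the SMILES: C8H14N2O5S.
DoU = (2C + 2 + N − H − X)/2 = (2·8 + 2 + 2 − 14 − 0)/2 = 6/2 = 3.
(Structurally: 0 ring(s) + 3 π bond(s) = 3.)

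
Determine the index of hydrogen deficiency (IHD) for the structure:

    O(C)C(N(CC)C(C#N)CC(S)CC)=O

Molecular formula from the SMILES: C10H18N2O2S.
DoU = (2C + 2 + N − H − X)/2 = (2·10 + 2 + 2 − 18 − 0)/2 = 6/2 = 3.
(Structurally: 0 ring(s) + 3 π bond(s) = 3.)

3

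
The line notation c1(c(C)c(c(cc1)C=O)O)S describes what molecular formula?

Heavy atoms from the SMILES: 8 C, 2 O, 1 S.
Implicit hydrogens by atom environment:
  4 × C (aromatic): no H
  2 × C (aromatic): 1 H each → 2
  1 × C: 3 H
  1 × C: 1 H
  1 × O: 1 H
  1 × O: no H
  1 × S: 1 H
  Total hydrogens = 8.
Molecular formula: C8H8O2S

C8H8O2S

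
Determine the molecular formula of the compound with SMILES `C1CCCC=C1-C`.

Heavy atoms from the SMILES: 7 C.
Implicit hydrogens by atom environment:
  4 × C: 2 H each → 8
  1 × C: 3 H
  1 × C: 1 H
  1 × C: no H
  Total hydrogens = 12.
Molecular formula: C7H12

C7H12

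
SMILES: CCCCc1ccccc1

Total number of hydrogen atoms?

14

Hydrogens are implicit in SMILES; fill each atom to its normal valence:
  5 × C (aromatic): 1 H each → 5
  3 × C: 2 H each → 6
  1 × C: 3 H
  1 × C (aromatic): no H
  Total hydrogens = 14.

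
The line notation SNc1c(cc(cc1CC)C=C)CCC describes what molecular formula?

C13H19NS

Heavy atoms from the SMILES: 13 C, 1 N, 1 S.
Implicit hydrogens by atom environment:
  4 × C: 2 H each → 8
  4 × C (aromatic): no H
  2 × C: 3 H each → 6
  2 × C (aromatic): 1 H each → 2
  1 × C: 1 H
  1 × N: 1 H
  1 × S: 1 H
  Total hydrogens = 19.
Molecular formula: C13H19NS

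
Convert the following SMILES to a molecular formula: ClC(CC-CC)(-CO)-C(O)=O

Heavy atoms from the SMILES: 7 C, 1 Cl, 3 O.
Implicit hydrogens by atom environment:
  4 × C: 2 H each → 8
  2 × C: no H
  2 × O: 1 H each → 2
  1 × C: 3 H
  1 × Cl: no H
  1 × O: no H
  Total hydrogens = 13.
Molecular formula: C7H13ClO3

C7H13ClO3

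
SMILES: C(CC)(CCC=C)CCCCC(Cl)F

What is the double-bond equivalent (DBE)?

1

Molecular formula from the SMILES: C12H22ClF.
DoU = (2C + 2 + N − H − X)/2 = (2·12 + 2 + 0 − 22 − 2)/2 = 2/2 = 1.
(Structurally: 0 ring(s) + 1 π bond(s) = 1.)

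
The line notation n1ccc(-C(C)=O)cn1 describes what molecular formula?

Heavy atoms from the SMILES: 6 C, 2 N, 1 O.
Implicit hydrogens by atom environment:
  3 × C (aromatic): 1 H each → 3
  2 × N (aromatic): no H
  1 × C: 3 H
  1 × C (aromatic): no H
  1 × C: no H
  1 × O: no H
  Total hydrogens = 6.
Molecular formula: C6H6N2O

C6H6N2O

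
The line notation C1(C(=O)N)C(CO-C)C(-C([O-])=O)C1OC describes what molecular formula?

C9H14NO5-

Heavy atoms from the SMILES: 9 C, 1 N, 5 O.
Implicit hydrogens by atom environment:
  4 × C: 1 H each → 4
  4 × O: no H
  2 × C: 3 H each → 6
  2 × C: no H
  1 × C: 2 H
  1 × N: 2 H
  1 × O (charge -1): no H
  Total hydrogens = 14.
Net charge -1.
Molecular formula: C9H14NO5-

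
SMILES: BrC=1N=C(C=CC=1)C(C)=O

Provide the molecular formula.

C7H6BrNO

Heavy atoms from the SMILES: 1 Br, 7 C, 1 N, 1 O.
Implicit hydrogens by atom environment:
  3 × C (aromatic): 1 H each → 3
  2 × C (aromatic): no H
  1 × Br: no H
  1 × C: 3 H
  1 × C: no H
  1 × N (aromatic): no H
  1 × O: no H
  Total hydrogens = 6.
Molecular formula: C7H6BrNO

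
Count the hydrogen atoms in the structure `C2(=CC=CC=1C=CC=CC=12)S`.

8

Hydrogens are implicit in SMILES; fill each atom to its normal valence:
  7 × C (aromatic): 1 H each → 7
  3 × C (aromatic): no H
  1 × S: 1 H
  Total hydrogens = 8.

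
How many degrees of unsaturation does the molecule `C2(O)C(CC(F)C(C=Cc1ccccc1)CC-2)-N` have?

6

Molecular formula from the SMILES: C15H20FNO.
DoU = (2C + 2 + N − H − X)/2 = (2·15 + 2 + 1 − 20 − 1)/2 = 12/2 = 6.
(Structurally: 2 ring(s) + 4 π bond(s) = 6.)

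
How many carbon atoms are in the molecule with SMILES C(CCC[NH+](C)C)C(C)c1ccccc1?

The symbol for carbon appears 14 times in the SMILES. Lowercase c denotes aromatic carbon and counts toward C.

14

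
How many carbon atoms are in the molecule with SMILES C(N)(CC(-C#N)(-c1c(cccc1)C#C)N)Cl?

12

The symbol for carbon appears 12 times in the SMILES. Lowercase c denotes aromatic carbon and counts toward C.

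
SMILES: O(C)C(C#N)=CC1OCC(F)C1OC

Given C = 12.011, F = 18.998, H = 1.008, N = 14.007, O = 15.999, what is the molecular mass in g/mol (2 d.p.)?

201.20

Molecular formula: C9H12FNO3.
M = 9×12.011 + 1×18.998 + 12×1.008 + 1×14.007 + 3×15.999 = 201.20 g/mol.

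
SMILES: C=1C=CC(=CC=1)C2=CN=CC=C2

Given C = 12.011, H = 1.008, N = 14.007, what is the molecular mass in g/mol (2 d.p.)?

Molecular formula: C11H9N.
M = 11×12.011 + 9×1.008 + 1×14.007 = 155.20 g/mol.

155.20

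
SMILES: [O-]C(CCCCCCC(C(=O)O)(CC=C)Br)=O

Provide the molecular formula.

C12H18BrO4-

Heavy atoms from the SMILES: 1 Br, 12 C, 4 O.
Implicit hydrogens by atom environment:
  8 × C: 2 H each → 16
  3 × C: no H
  2 × O: no H
  1 × Br: no H
  1 × C: 1 H
  1 × O: 1 H
  1 × O (charge -1): no H
  Total hydrogens = 18.
Net charge -1.
Molecular formula: C12H18BrO4-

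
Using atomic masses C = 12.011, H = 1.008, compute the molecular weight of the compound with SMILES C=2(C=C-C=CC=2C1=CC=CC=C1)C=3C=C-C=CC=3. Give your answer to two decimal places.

230.31

Molecular formula: C18H14.
M = 18×12.011 + 14×1.008 = 230.31 g/mol.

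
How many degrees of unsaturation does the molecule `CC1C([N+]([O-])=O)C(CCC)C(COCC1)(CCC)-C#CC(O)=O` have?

5

Molecular formula from the SMILES: C17H27NO5.
DoU = (2C + 2 + N − H − X)/2 = (2·17 + 2 + 1 − 27 − 0)/2 = 10/2 = 5.
(Structurally: 1 ring(s) + 4 π bond(s) = 5.)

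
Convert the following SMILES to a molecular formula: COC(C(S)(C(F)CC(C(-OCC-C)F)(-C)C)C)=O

C13H24F2O3S

Heavy atoms from the SMILES: 13 C, 2 F, 3 O, 1 S.
Implicit hydrogens by atom environment:
  5 × C: 3 H each → 15
  3 × C: 2 H each → 6
  3 × C: no H
  3 × O: no H
  2 × C: 1 H each → 2
  2 × F: no H
  1 × S: 1 H
  Total hydrogens = 24.
Molecular formula: C13H24F2O3S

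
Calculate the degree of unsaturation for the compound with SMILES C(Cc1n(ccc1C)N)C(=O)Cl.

4

Molecular formula from the SMILES: C8H11ClN2O.
DoU = (2C + 2 + N − H − X)/2 = (2·8 + 2 + 2 − 11 − 1)/2 = 8/2 = 4.
(Structurally: 1 ring(s) + 3 π bond(s) = 4.)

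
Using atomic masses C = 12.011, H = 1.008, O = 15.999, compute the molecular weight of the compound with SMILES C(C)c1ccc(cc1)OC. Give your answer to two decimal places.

Molecular formula: C9H12O.
M = 9×12.011 + 12×1.008 + 1×15.999 = 136.19 g/mol.

136.19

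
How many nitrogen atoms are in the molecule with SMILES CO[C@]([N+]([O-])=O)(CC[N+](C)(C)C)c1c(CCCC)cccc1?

The symbol for nitrogen appears 2 times in the SMILES.

2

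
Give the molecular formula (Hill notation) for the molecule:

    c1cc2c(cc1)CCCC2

Heavy atoms from the SMILES: 10 C.
Implicit hydrogens by atom environment:
  4 × C: 2 H each → 8
  4 × C (aromatic): 1 H each → 4
  2 × C (aromatic): no H
  Total hydrogens = 12.
Molecular formula: C10H12

C10H12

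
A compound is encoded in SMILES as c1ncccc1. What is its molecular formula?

Heavy atoms from the SMILES: 5 C, 1 N.
Implicit hydrogens by atom environment:
  5 × C (aromatic): 1 H each → 5
  1 × N (aromatic): no H
  Total hydrogens = 5.
Molecular formula: C5H5N

C5H5N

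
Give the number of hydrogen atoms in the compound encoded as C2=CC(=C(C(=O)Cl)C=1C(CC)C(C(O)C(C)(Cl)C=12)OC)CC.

Hydrogens are implicit in SMILES; fill each atom to its normal valence:
  4 × C: 3 H each → 12
  4 × C (aromatic): no H
  3 × C: 1 H each → 3
  2 × C: 2 H each → 4
  2 × C (aromatic): 1 H each → 2
  2 × C: no H
  2 × Cl: no H
  2 × O: no H
  1 × O: 1 H
  Total hydrogens = 22.

22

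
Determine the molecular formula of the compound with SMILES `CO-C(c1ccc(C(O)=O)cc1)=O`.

Heavy atoms from the SMILES: 9 C, 4 O.
Implicit hydrogens by atom environment:
  4 × C (aromatic): 1 H each → 4
  3 × O: no H
  2 × C (aromatic): no H
  2 × C: no H
  1 × C: 3 H
  1 × O: 1 H
  Total hydrogens = 8.
Molecular formula: C9H8O4

C9H8O4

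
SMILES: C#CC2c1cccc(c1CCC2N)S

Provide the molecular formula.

Heavy atoms from the SMILES: 12 C, 1 N, 1 S.
Implicit hydrogens by atom environment:
  3 × C (aromatic): 1 H each → 3
  3 × C: 1 H each → 3
  3 × C (aromatic): no H
  2 × C: 2 H each → 4
  1 × C: no H
  1 × N: 2 H
  1 × S: 1 H
  Total hydrogens = 13.
Molecular formula: C12H13NS

C12H13NS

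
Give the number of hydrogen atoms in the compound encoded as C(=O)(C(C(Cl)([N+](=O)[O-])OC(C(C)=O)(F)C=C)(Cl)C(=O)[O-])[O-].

Hydrogens are implicit in SMILES; fill each atom to its normal valence:
  6 × C: no H
  5 × O: no H
  3 × O (charge -1): no H
  2 × Cl: no H
  1 × C: 3 H
  1 × C: 2 H
  1 × C: 1 H
  1 × F: no H
  1 × N (charge +1): no H
  Total hydrogens = 6.

6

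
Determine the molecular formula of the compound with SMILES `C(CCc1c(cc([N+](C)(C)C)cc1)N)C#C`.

C14H21N2+

Heavy atoms from the SMILES: 14 C, 2 N.
Implicit hydrogens by atom environment:
  3 × C: 3 H each → 9
  3 × C: 2 H each → 6
  3 × C (aromatic): 1 H each → 3
  3 × C (aromatic): no H
  1 × C: 1 H
  1 × C: no H
  1 × N: 2 H
  1 × N (charge +1): no H
  Total hydrogens = 21.
Net charge +1.
Molecular formula: C14H21N2+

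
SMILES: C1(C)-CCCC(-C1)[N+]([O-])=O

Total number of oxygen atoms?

2

The symbol for oxygen appears 2 times in the SMILES.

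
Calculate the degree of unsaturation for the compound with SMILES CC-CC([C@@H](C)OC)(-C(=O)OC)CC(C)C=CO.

Molecular formula from the SMILES: C14H26O4.
DoU = (2C + 2 + N − H − X)/2 = (2·14 + 2 + 0 − 26 − 0)/2 = 4/2 = 2.
(Structurally: 0 ring(s) + 2 π bond(s) = 2.)

2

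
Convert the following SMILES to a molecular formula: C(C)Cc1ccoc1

Heavy atoms from the SMILES: 7 C, 1 O.
Implicit hydrogens by atom environment:
  3 × C (aromatic): 1 H each → 3
  2 × C: 2 H each → 4
  1 × C: 3 H
  1 × C (aromatic): no H
  1 × O (aromatic): no H
  Total hydrogens = 10.
Molecular formula: C7H10O

C7H10O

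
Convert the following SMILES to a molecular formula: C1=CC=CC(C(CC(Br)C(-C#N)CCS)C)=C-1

C14H18BrNS

Heavy atoms from the SMILES: 1 Br, 14 C, 1 N, 1 S.
Implicit hydrogens by atom environment:
  5 × C (aromatic): 1 H each → 5
  3 × C: 2 H each → 6
  3 × C: 1 H each → 3
  1 × Br: no H
  1 × C: 3 H
  1 × C: no H
  1 × C (aromatic): no H
  1 × N: no H
  1 × S: 1 H
  Total hydrogens = 18.
Molecular formula: C14H18BrNS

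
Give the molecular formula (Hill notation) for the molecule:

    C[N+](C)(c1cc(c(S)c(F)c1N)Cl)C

C9H13ClFN2S+

Heavy atoms from the SMILES: 9 C, 1 Cl, 1 F, 2 N, 1 S.
Implicit hydrogens by atom environment:
  5 × C (aromatic): no H
  3 × C: 3 H each → 9
  1 × C (aromatic): 1 H
  1 × Cl: no H
  1 × F: no H
  1 × N: 2 H
  1 × N (charge +1): no H
  1 × S: 1 H
  Total hydrogens = 13.
Net charge +1.
Molecular formula: C9H13ClFN2S+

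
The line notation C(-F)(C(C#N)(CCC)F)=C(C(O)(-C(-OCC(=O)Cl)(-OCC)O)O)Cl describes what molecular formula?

C13H17Cl2F2NO6

Heavy atoms from the SMILES: 13 C, 2 Cl, 2 F, 1 N, 6 O.
Implicit hydrogens by atom environment:
  7 × C: no H
  4 × C: 2 H each → 8
  3 × O: 1 H each → 3
  3 × O: no H
  2 × C: 3 H each → 6
  2 × Cl: no H
  2 × F: no H
  1 × N: no H
  Total hydrogens = 17.
Molecular formula: C13H17Cl2F2NO6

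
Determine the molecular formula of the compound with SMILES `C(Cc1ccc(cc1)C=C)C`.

C11H14

Heavy atoms from the SMILES: 11 C.
Implicit hydrogens by atom environment:
  4 × C (aromatic): 1 H each → 4
  3 × C: 2 H each → 6
  2 × C (aromatic): no H
  1 × C: 3 H
  1 × C: 1 H
  Total hydrogens = 14.
Molecular formula: C11H14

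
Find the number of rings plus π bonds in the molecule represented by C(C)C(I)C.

Molecular formula from the SMILES: C4H9I.
DoU = (2C + 2 + N − H − X)/2 = (2·4 + 2 + 0 − 9 − 1)/2 = 0/2 = 0.
(Structurally: 0 ring(s) + 0 π bond(s) = 0.)

0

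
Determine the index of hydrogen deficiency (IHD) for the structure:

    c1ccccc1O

Molecular formula from the SMILES: C6H6O.
DoU = (2C + 2 + N − H − X)/2 = (2·6 + 2 + 0 − 6 − 0)/2 = 8/2 = 4.
(Structurally: 1 ring(s) + 3 π bond(s) = 4.)

4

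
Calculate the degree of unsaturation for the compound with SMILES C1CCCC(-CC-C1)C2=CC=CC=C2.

5

Molecular formula from the SMILES: C14H20.
DoU = (2C + 2 + N − H − X)/2 = (2·14 + 2 + 0 − 20 − 0)/2 = 10/2 = 5.
(Structurally: 2 ring(s) + 3 π bond(s) = 5.)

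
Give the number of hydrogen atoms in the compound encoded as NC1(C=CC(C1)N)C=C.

Hydrogens are implicit in SMILES; fill each atom to its normal valence:
  4 × C: 1 H each → 4
  2 × C: 2 H each → 4
  2 × N: 2 H each → 4
  1 × C: no H
  Total hydrogens = 12.

12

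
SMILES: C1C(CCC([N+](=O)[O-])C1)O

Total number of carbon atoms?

6

The symbol for carbon appears 6 times in the SMILES.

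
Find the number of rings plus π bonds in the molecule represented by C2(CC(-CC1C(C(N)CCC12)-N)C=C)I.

Molecular formula from the SMILES: C12H21IN2.
DoU = (2C + 2 + N − H − X)/2 = (2·12 + 2 + 2 − 21 − 1)/2 = 6/2 = 3.
(Structurally: 2 ring(s) + 1 π bond(s) = 3.)

3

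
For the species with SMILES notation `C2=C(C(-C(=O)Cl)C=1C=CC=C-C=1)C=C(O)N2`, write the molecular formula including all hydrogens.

C12H10ClNO2

Heavy atoms from the SMILES: 12 C, 1 Cl, 1 N, 2 O.
Implicit hydrogens by atom environment:
  7 × C (aromatic): 1 H each → 7
  3 × C (aromatic): no H
  1 × C: 1 H
  1 × C: no H
  1 × Cl: no H
  1 × N (aromatic): 1 H
  1 × O: 1 H
  1 × O: no H
  Total hydrogens = 10.
Molecular formula: C12H10ClNO2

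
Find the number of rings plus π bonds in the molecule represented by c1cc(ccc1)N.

Molecular formula from the SMILES: C6H7N.
DoU = (2C + 2 + N − H − X)/2 = (2·6 + 2 + 1 − 7 − 0)/2 = 8/2 = 4.
(Structurally: 1 ring(s) + 3 π bond(s) = 4.)

4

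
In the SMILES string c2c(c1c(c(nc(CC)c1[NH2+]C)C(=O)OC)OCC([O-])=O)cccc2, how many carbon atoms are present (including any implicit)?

18

The symbol for carbon appears 18 times in the SMILES. Lowercase c denotes aromatic carbon and counts toward C.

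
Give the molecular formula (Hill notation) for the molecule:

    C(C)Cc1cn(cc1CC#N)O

Heavy atoms from the SMILES: 9 C, 2 N, 1 O.
Implicit hydrogens by atom environment:
  3 × C: 2 H each → 6
  2 × C (aromatic): 1 H each → 2
  2 × C (aromatic): no H
  1 × C: 3 H
  1 × C: no H
  1 × N (aromatic): no H
  1 × N: no H
  1 × O: 1 H
  Total hydrogens = 12.
Molecular formula: C9H12N2O

C9H12N2O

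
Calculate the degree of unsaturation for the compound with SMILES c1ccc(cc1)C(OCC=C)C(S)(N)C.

5

Molecular formula from the SMILES: C12H17NOS.
DoU = (2C + 2 + N − H − X)/2 = (2·12 + 2 + 1 − 17 − 0)/2 = 10/2 = 5.
(Structurally: 1 ring(s) + 4 π bond(s) = 5.)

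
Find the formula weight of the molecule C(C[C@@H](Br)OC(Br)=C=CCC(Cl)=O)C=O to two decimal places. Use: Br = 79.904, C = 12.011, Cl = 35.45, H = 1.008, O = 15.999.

360.43

Molecular formula: C9H9Br2ClO3.
M = 2×79.904 + 9×12.011 + 1×35.45 + 9×1.008 + 3×15.999 = 360.43 g/mol.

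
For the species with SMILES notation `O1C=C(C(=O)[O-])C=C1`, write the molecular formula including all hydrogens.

C5H3O3-

Heavy atoms from the SMILES: 5 C, 3 O.
Implicit hydrogens by atom environment:
  3 × C (aromatic): 1 H each → 3
  1 × C (aromatic): no H
  1 × C: no H
  1 × O (aromatic): no H
  1 × O: no H
  1 × O (charge -1): no H
  Total hydrogens = 3.
Net charge -1.
Molecular formula: C5H3O3-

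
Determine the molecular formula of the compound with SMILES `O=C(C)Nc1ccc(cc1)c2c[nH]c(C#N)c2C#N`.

C14H10N4O

Heavy atoms from the SMILES: 14 C, 4 N, 1 O.
Implicit hydrogens by atom environment:
  5 × C (aromatic): 1 H each → 5
  5 × C (aromatic): no H
  3 × C: no H
  2 × N: no H
  1 × C: 3 H
  1 × N (aromatic): 1 H
  1 × N: 1 H
  1 × O: no H
  Total hydrogens = 10.
Molecular formula: C14H10N4O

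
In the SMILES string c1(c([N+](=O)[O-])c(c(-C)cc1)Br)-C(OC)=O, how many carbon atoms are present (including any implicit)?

9

The symbol for carbon appears 9 times in the SMILES. Lowercase c denotes aromatic carbon and counts toward C.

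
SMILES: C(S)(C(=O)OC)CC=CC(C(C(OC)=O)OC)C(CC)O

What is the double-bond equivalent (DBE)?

Molecular formula from the SMILES: C14H24O6S.
DoU = (2C + 2 + N − H − X)/2 = (2·14 + 2 + 0 − 24 − 0)/2 = 6/2 = 3.
(Structurally: 0 ring(s) + 3 π bond(s) = 3.)

3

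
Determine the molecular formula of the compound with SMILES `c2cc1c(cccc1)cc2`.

Heavy atoms from the SMILES: 10 C.
Implicit hydrogens by atom environment:
  8 × C (aromatic): 1 H each → 8
  2 × C (aromatic): no H
  Total hydrogens = 8.
Molecular formula: C10H8

C10H8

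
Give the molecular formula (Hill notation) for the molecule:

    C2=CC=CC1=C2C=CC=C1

Heavy atoms from the SMILES: 10 C.
Implicit hydrogens by atom environment:
  8 × C (aromatic): 1 H each → 8
  2 × C (aromatic): no H
  Total hydrogens = 8.
Molecular formula: C10H8

C10H8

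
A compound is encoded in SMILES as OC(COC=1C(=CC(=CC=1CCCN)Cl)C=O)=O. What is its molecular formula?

C12H14ClNO4

Heavy atoms from the SMILES: 12 C, 1 Cl, 1 N, 4 O.
Implicit hydrogens by atom environment:
  4 × C: 2 H each → 8
  4 × C (aromatic): no H
  3 × O: no H
  2 × C (aromatic): 1 H each → 2
  1 × C: 1 H
  1 × C: no H
  1 × Cl: no H
  1 × N: 2 H
  1 × O: 1 H
  Total hydrogens = 14.
Molecular formula: C12H14ClNO4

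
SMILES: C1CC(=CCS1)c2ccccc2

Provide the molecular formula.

C11H12S

Heavy atoms from the SMILES: 11 C, 1 S.
Implicit hydrogens by atom environment:
  5 × C (aromatic): 1 H each → 5
  3 × C: 2 H each → 6
  1 × C: 1 H
  1 × C: no H
  1 × C (aromatic): no H
  1 × S: no H
  Total hydrogens = 12.
Molecular formula: C11H12S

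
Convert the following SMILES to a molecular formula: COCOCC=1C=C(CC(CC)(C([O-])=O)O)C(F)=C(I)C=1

C14H17FIO5-

Heavy atoms from the SMILES: 14 C, 1 F, 1 I, 5 O.
Implicit hydrogens by atom environment:
  4 × C: 2 H each → 8
  4 × C (aromatic): no H
  3 × O: no H
  2 × C: 3 H each → 6
  2 × C (aromatic): 1 H each → 2
  2 × C: no H
  1 × F: no H
  1 × I: no H
  1 × O: 1 H
  1 × O (charge -1): no H
  Total hydrogens = 17.
Net charge -1.
Molecular formula: C14H17FIO5-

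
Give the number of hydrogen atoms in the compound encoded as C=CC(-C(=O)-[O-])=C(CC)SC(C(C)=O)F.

12

Hydrogens are implicit in SMILES; fill each atom to its normal valence:
  4 × C: no H
  2 × C: 3 H each → 6
  2 × C: 2 H each → 4
  2 × C: 1 H each → 2
  2 × O: no H
  1 × F: no H
  1 × O (charge -1): no H
  1 × S: no H
  Total hydrogens = 12.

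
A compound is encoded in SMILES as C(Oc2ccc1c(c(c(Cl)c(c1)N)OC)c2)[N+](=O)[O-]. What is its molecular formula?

Heavy atoms from the SMILES: 12 C, 1 Cl, 2 N, 4 O.
Implicit hydrogens by atom environment:
  6 × C (aromatic): no H
  4 × C (aromatic): 1 H each → 4
  3 × O: no H
  1 × C: 3 H
  1 × C: 2 H
  1 × Cl: no H
  1 × N: 2 H
  1 × N (charge +1): no H
  1 × O (charge -1): no H
  Total hydrogens = 11.
Molecular formula: C12H11ClN2O4

C12H11ClN2O4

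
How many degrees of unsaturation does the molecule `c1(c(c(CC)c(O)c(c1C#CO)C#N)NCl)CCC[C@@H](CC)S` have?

Molecular formula from the SMILES: C17H21ClN2O2S.
DoU = (2C + 2 + N − H − X)/2 = (2·17 + 2 + 2 − 21 − 1)/2 = 16/2 = 8.
(Structurally: 1 ring(s) + 7 π bond(s) = 8.)

8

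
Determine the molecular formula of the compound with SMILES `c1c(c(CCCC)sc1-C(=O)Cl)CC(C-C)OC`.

C14H21ClO2S

Heavy atoms from the SMILES: 14 C, 1 Cl, 2 O, 1 S.
Implicit hydrogens by atom environment:
  5 × C: 2 H each → 10
  3 × C: 3 H each → 9
  3 × C (aromatic): no H
  2 × O: no H
  1 × C (aromatic): 1 H
  1 × C: 1 H
  1 × C: no H
  1 × Cl: no H
  1 × S (aromatic): no H
  Total hydrogens = 21.
Molecular formula: C14H21ClO2S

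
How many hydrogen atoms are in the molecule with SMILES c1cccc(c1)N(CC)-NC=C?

14

Hydrogens are implicit in SMILES; fill each atom to its normal valence:
  5 × C (aromatic): 1 H each → 5
  2 × C: 2 H each → 4
  1 × C: 3 H
  1 × C: 1 H
  1 × C (aromatic): no H
  1 × N: 1 H
  1 × N: no H
  Total hydrogens = 14.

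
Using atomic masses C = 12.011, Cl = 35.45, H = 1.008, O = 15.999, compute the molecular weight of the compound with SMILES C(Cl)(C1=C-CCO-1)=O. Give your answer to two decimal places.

Molecular formula: C5H5ClO2.
M = 5×12.011 + 1×35.45 + 5×1.008 + 2×15.999 = 132.54 g/mol.

132.54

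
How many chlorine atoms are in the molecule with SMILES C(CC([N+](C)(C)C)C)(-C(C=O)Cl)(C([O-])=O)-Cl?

2

The symbol for chlorine appears 2 times in the SMILES.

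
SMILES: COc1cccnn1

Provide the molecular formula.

Heavy atoms from the SMILES: 5 C, 2 N, 1 O.
Implicit hydrogens by atom environment:
  3 × C (aromatic): 1 H each → 3
  2 × N (aromatic): no H
  1 × C: 3 H
  1 × C (aromatic): no H
  1 × O: no H
  Total hydrogens = 6.
Molecular formula: C5H6N2O

C5H6N2O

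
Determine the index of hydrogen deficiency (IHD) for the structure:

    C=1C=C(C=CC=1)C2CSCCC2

Molecular formula from the SMILES: C11H14S.
DoU = (2C + 2 + N − H − X)/2 = (2·11 + 2 + 0 − 14 − 0)/2 = 10/2 = 5.
(Structurally: 2 ring(s) + 3 π bond(s) = 5.)

5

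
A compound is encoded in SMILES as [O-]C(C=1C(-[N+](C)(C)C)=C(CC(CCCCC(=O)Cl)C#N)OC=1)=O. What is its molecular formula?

C16H21ClN2O4

Heavy atoms from the SMILES: 16 C, 1 Cl, 2 N, 4 O.
Implicit hydrogens by atom environment:
  5 × C: 2 H each → 10
  3 × C: 3 H each → 9
  3 × C (aromatic): no H
  3 × C: no H
  2 × O: no H
  1 × C (aromatic): 1 H
  1 × C: 1 H
  1 × Cl: no H
  1 × N (charge +1): no H
  1 × N: no H
  1 × O (aromatic): no H
  1 × O (charge -1): no H
  Total hydrogens = 21.
Molecular formula: C16H21ClN2O4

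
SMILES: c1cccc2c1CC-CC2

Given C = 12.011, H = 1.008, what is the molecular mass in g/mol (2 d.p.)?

Molecular formula: C10H12.
M = 10×12.011 + 12×1.008 = 132.21 g/mol.

132.21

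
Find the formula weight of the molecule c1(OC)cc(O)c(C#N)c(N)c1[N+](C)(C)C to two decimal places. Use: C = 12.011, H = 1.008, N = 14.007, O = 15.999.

Molecular formula: C11H16N3O2+.
M = 11×12.011 + 16×1.008 + 3×14.007 + 2×15.999 = 222.27 g/mol.

222.27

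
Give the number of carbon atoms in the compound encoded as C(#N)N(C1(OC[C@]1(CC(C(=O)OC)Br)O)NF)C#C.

10

The symbol for carbon appears 10 times in the SMILES.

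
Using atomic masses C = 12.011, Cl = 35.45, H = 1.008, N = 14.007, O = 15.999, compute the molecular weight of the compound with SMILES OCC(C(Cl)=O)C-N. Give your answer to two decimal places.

137.56

Molecular formula: C4H8ClNO2.
M = 4×12.011 + 1×35.45 + 8×1.008 + 1×14.007 + 2×15.999 = 137.56 g/mol.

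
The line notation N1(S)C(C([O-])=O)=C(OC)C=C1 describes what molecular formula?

Heavy atoms from the SMILES: 6 C, 1 N, 3 O, 1 S.
Implicit hydrogens by atom environment:
  2 × C (aromatic): 1 H each → 2
  2 × C (aromatic): no H
  2 × O: no H
  1 × C: 3 H
  1 × C: no H
  1 × N (aromatic): no H
  1 × O (charge -1): no H
  1 × S: 1 H
  Total hydrogens = 6.
Net charge -1.
Molecular formula: C6H6NO3S-

C6H6NO3S-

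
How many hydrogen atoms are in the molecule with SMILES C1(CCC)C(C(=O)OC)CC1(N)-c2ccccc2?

Hydrogens are implicit in SMILES; fill each atom to its normal valence:
  5 × C (aromatic): 1 H each → 5
  3 × C: 2 H each → 6
  2 × C: 3 H each → 6
  2 × C: 1 H each → 2
  2 × C: no H
  2 × O: no H
  1 × C (aromatic): no H
  1 × N: 2 H
  Total hydrogens = 21.

21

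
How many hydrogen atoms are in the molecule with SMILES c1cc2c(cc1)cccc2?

Hydrogens are implicit in SMILES; fill each atom to its normal valence:
  8 × C (aromatic): 1 H each → 8
  2 × C (aromatic): no H
  Total hydrogens = 8.

8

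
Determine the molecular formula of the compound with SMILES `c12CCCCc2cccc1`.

Heavy atoms from the SMILES: 10 C.
Implicit hydrogens by atom environment:
  4 × C: 2 H each → 8
  4 × C (aromatic): 1 H each → 4
  2 × C (aromatic): no H
  Total hydrogens = 12.
Molecular formula: C10H12

C10H12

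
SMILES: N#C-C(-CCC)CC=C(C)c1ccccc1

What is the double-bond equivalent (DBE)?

Molecular formula from the SMILES: C15H19N.
DoU = (2C + 2 + N − H − X)/2 = (2·15 + 2 + 1 − 19 − 0)/2 = 14/2 = 7.
(Structurally: 1 ring(s) + 6 π bond(s) = 7.)

7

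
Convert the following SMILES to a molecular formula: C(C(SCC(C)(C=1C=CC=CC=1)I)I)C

Heavy atoms from the SMILES: 12 C, 2 I, 1 S.
Implicit hydrogens by atom environment:
  5 × C (aromatic): 1 H each → 5
  2 × C: 3 H each → 6
  2 × C: 2 H each → 4
  2 × I: no H
  1 × C: 1 H
  1 × C: no H
  1 × C (aromatic): no H
  1 × S: no H
  Total hydrogens = 16.
Molecular formula: C12H16I2S

C12H16I2S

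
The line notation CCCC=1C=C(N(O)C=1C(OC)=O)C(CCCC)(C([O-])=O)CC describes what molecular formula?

C17H26NO5-

Heavy atoms from the SMILES: 17 C, 1 N, 5 O.
Implicit hydrogens by atom environment:
  6 × C: 2 H each → 12
  4 × C: 3 H each → 12
  3 × C (aromatic): no H
  3 × C: no H
  3 × O: no H
  1 × C (aromatic): 1 H
  1 × N (aromatic): no H
  1 × O: 1 H
  1 × O (charge -1): no H
  Total hydrogens = 26.
Net charge -1.
Molecular formula: C17H26NO5-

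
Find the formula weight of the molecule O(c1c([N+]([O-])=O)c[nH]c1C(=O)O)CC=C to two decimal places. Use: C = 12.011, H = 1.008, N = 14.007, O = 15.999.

Molecular formula: C8H8N2O5.
M = 8×12.011 + 8×1.008 + 2×14.007 + 5×15.999 = 212.16 g/mol.

212.16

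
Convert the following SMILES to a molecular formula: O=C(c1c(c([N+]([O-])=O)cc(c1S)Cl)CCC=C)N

Heavy atoms from the SMILES: 11 C, 1 Cl, 2 N, 3 O, 1 S.
Implicit hydrogens by atom environment:
  5 × C (aromatic): no H
  3 × C: 2 H each → 6
  2 × O: no H
  1 × C (aromatic): 1 H
  1 × C: 1 H
  1 × C: no H
  1 × Cl: no H
  1 × N: 2 H
  1 × N (charge +1): no H
  1 × O (charge -1): no H
  1 × S: 1 H
  Total hydrogens = 11.
Molecular formula: C11H11ClN2O3S

C11H11ClN2O3S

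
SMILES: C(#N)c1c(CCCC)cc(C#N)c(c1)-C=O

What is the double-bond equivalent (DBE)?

Molecular formula from the SMILES: C13H12N2O.
DoU = (2C + 2 + N − H − X)/2 = (2·13 + 2 + 2 − 12 − 0)/2 = 18/2 = 9.
(Structurally: 1 ring(s) + 8 π bond(s) = 9.)

9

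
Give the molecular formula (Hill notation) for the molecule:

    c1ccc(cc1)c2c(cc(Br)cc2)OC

C13H11BrO

Heavy atoms from the SMILES: 1 Br, 13 C, 1 O.
Implicit hydrogens by atom environment:
  8 × C (aromatic): 1 H each → 8
  4 × C (aromatic): no H
  1 × Br: no H
  1 × C: 3 H
  1 × O: no H
  Total hydrogens = 11.
Molecular formula: C13H11BrO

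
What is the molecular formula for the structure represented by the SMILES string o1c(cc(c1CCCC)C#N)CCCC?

Heavy atoms from the SMILES: 13 C, 1 N, 1 O.
Implicit hydrogens by atom environment:
  6 × C: 2 H each → 12
  3 × C (aromatic): no H
  2 × C: 3 H each → 6
  1 × C (aromatic): 1 H
  1 × C: no H
  1 × N: no H
  1 × O (aromatic): no H
  Total hydrogens = 19.
Molecular formula: C13H19NO

C13H19NO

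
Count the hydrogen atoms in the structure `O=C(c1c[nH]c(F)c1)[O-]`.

3

Hydrogens are implicit in SMILES; fill each atom to its normal valence:
  2 × C (aromatic): 1 H each → 2
  2 × C (aromatic): no H
  1 × C: no H
  1 × F: no H
  1 × N (aromatic): 1 H
  1 × O: no H
  1 × O (charge -1): no H
  Total hydrogens = 3.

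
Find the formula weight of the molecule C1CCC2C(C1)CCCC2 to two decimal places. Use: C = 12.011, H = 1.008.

138.25

Molecular formula: C10H18.
M = 10×12.011 + 18×1.008 = 138.25 g/mol.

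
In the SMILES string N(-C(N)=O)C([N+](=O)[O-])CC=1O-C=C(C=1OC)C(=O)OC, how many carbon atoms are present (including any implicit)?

The symbol for carbon appears 10 times in the SMILES.

10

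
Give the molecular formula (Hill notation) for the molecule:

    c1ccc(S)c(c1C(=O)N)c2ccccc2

Heavy atoms from the SMILES: 13 C, 1 N, 1 O, 1 S.
Implicit hydrogens by atom environment:
  8 × C (aromatic): 1 H each → 8
  4 × C (aromatic): no H
  1 × C: no H
  1 × N: 2 H
  1 × O: no H
  1 × S: 1 H
  Total hydrogens = 11.
Molecular formula: C13H11NOS

C13H11NOS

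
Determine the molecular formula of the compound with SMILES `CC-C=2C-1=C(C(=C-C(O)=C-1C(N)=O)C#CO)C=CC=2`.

C15H13NO3

Heavy atoms from the SMILES: 15 C, 1 N, 3 O.
Implicit hydrogens by atom environment:
  6 × C (aromatic): no H
  4 × C (aromatic): 1 H each → 4
  3 × C: no H
  2 × O: 1 H each → 2
  1 × C: 3 H
  1 × C: 2 H
  1 × N: 2 H
  1 × O: no H
  Total hydrogens = 13.
Molecular formula: C15H13NO3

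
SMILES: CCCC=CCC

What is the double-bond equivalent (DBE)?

Molecular formula from the SMILES: C7H14.
DoU = (2C + 2 + N − H − X)/2 = (2·7 + 2 + 0 − 14 − 0)/2 = 2/2 = 1.
(Structurally: 0 ring(s) + 1 π bond(s) = 1.)

1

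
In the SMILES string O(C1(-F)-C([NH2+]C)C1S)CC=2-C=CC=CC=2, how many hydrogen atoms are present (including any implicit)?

Hydrogens are implicit in SMILES; fill each atom to its normal valence:
  5 × C (aromatic): 1 H each → 5
  2 × C: 1 H each → 2
  1 × C: 3 H
  1 × C: 2 H
  1 × C: no H
  1 × C (aromatic): no H
  1 × F: no H
  1 × N (charge +1): 2 H
  1 × O: no H
  1 × S: 1 H
  Total hydrogens = 15.

15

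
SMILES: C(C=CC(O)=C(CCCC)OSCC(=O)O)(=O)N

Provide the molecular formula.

Heavy atoms from the SMILES: 11 C, 1 N, 5 O, 1 S.
Implicit hydrogens by atom environment:
  4 × C: 2 H each → 8
  4 × C: no H
  3 × O: no H
  2 × C: 1 H each → 2
  2 × O: 1 H each → 2
  1 × C: 3 H
  1 × N: 2 H
  1 × S: no H
  Total hydrogens = 17.
Molecular formula: C11H17NO5S

C11H17NO5S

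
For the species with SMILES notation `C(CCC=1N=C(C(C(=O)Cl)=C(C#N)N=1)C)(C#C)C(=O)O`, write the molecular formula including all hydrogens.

C13H10ClN3O3

Heavy atoms from the SMILES: 13 C, 1 Cl, 3 N, 3 O.
Implicit hydrogens by atom environment:
  4 × C (aromatic): no H
  4 × C: no H
  2 × C: 2 H each → 4
  2 × C: 1 H each → 2
  2 × N (aromatic): no H
  2 × O: no H
  1 × C: 3 H
  1 × Cl: no H
  1 × N: no H
  1 × O: 1 H
  Total hydrogens = 10.
Molecular formula: C13H10ClN3O3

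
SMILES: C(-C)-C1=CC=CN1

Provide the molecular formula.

Heavy atoms from the SMILES: 6 C, 1 N.
Implicit hydrogens by atom environment:
  3 × C (aromatic): 1 H each → 3
  1 × C: 3 H
  1 × C: 2 H
  1 × C (aromatic): no H
  1 × N (aromatic): 1 H
  Total hydrogens = 9.
Molecular formula: C6H9N

C6H9N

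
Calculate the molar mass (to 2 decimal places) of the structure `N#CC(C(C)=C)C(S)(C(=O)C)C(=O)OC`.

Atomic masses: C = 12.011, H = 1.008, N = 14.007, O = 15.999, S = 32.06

Molecular formula: C10H13NO3S.
M = 10×12.011 + 13×1.008 + 1×14.007 + 3×15.999 + 1×32.06 = 227.28 g/mol.

227.28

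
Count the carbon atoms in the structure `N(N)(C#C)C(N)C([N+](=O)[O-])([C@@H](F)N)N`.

5

The symbol for carbon appears 5 times in the SMILES.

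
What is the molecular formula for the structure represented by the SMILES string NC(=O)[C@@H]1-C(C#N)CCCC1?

C8H12N2O

Heavy atoms from the SMILES: 8 C, 2 N, 1 O.
Implicit hydrogens by atom environment:
  4 × C: 2 H each → 8
  2 × C: 1 H each → 2
  2 × C: no H
  1 × N: 2 H
  1 × N: no H
  1 × O: no H
  Total hydrogens = 12.
Molecular formula: C8H12N2O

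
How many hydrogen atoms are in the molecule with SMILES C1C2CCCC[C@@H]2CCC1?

18

Hydrogens are implicit in SMILES; fill each atom to its normal valence:
  8 × C: 2 H each → 16
  2 × C: 1 H each → 2
  Total hydrogens = 18.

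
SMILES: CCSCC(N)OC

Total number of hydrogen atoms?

Hydrogens are implicit in SMILES; fill each atom to its normal valence:
  2 × C: 3 H each → 6
  2 × C: 2 H each → 4
  1 × C: 1 H
  1 × N: 2 H
  1 × O: no H
  1 × S: no H
  Total hydrogens = 13.

13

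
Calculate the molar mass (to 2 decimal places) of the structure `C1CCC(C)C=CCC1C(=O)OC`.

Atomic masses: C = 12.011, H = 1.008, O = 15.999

182.26

Molecular formula: C11H18O2.
M = 11×12.011 + 18×1.008 + 2×15.999 = 182.26 g/mol.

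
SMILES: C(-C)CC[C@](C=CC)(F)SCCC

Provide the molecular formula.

C11H21FS

Heavy atoms from the SMILES: 11 C, 1 F, 1 S.
Implicit hydrogens by atom environment:
  5 × C: 2 H each → 10
  3 × C: 3 H each → 9
  2 × C: 1 H each → 2
  1 × C: no H
  1 × F: no H
  1 × S: no H
  Total hydrogens = 21.
Molecular formula: C11H21FS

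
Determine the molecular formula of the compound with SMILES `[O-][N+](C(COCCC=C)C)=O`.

Heavy atoms from the SMILES: 7 C, 1 N, 3 O.
Implicit hydrogens by atom environment:
  4 × C: 2 H each → 8
  2 × C: 1 H each → 2
  2 × O: no H
  1 × C: 3 H
  1 × N (charge +1): no H
  1 × O (charge -1): no H
  Total hydrogens = 13.
Molecular formula: C7H13NO3

C7H13NO3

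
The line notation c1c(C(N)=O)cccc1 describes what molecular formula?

C7H7NO

Heavy atoms from the SMILES: 7 C, 1 N, 1 O.
Implicit hydrogens by atom environment:
  5 × C (aromatic): 1 H each → 5
  1 × C (aromatic): no H
  1 × C: no H
  1 × N: 2 H
  1 × O: no H
  Total hydrogens = 7.
Molecular formula: C7H7NO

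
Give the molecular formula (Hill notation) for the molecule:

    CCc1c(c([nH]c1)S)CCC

C9H15NS

Heavy atoms from the SMILES: 9 C, 1 N, 1 S.
Implicit hydrogens by atom environment:
  3 × C: 2 H each → 6
  3 × C (aromatic): no H
  2 × C: 3 H each → 6
  1 × C (aromatic): 1 H
  1 × N (aromatic): 1 H
  1 × S: 1 H
  Total hydrogens = 15.
Molecular formula: C9H15NS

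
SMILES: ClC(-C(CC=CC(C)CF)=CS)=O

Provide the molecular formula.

Heavy atoms from the SMILES: 9 C, 1 Cl, 1 F, 1 O, 1 S.
Implicit hydrogens by atom environment:
  4 × C: 1 H each → 4
  2 × C: 2 H each → 4
  2 × C: no H
  1 × C: 3 H
  1 × Cl: no H
  1 × F: no H
  1 × O: no H
  1 × S: 1 H
  Total hydrogens = 12.
Molecular formula: C9H12ClFOS

C9H12ClFOS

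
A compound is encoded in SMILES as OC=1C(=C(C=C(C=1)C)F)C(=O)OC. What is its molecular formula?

C9H9FO3

Heavy atoms from the SMILES: 9 C, 1 F, 3 O.
Implicit hydrogens by atom environment:
  4 × C (aromatic): no H
  2 × C: 3 H each → 6
  2 × C (aromatic): 1 H each → 2
  2 × O: no H
  1 × C: no H
  1 × F: no H
  1 × O: 1 H
  Total hydrogens = 9.
Molecular formula: C9H9FO3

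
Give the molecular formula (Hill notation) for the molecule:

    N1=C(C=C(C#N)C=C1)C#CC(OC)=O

C10H6N2O2

Heavy atoms from the SMILES: 10 C, 2 N, 2 O.
Implicit hydrogens by atom environment:
  4 × C: no H
  3 × C (aromatic): 1 H each → 3
  2 × C (aromatic): no H
  2 × O: no H
  1 × C: 3 H
  1 × N (aromatic): no H
  1 × N: no H
  Total hydrogens = 6.
Molecular formula: C10H6N2O2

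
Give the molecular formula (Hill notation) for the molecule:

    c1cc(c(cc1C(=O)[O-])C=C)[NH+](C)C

C11H13NO2

Heavy atoms from the SMILES: 11 C, 1 N, 2 O.
Implicit hydrogens by atom environment:
  3 × C (aromatic): 1 H each → 3
  3 × C (aromatic): no H
  2 × C: 3 H each → 6
  1 × C: 2 H
  1 × C: 1 H
  1 × C: no H
  1 × N (charge +1): 1 H
  1 × O: no H
  1 × O (charge -1): no H
  Total hydrogens = 13.
Molecular formula: C11H13NO2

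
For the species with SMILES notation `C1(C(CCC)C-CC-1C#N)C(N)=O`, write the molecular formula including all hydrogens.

C10H16N2O

Heavy atoms from the SMILES: 10 C, 2 N, 1 O.
Implicit hydrogens by atom environment:
  4 × C: 2 H each → 8
  3 × C: 1 H each → 3
  2 × C: no H
  1 × C: 3 H
  1 × N: 2 H
  1 × N: no H
  1 × O: no H
  Total hydrogens = 16.
Molecular formula: C10H16N2O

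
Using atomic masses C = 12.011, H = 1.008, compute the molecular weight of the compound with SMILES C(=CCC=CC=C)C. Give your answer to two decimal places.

108.18

Molecular formula: C8H12.
M = 8×12.011 + 12×1.008 = 108.18 g/mol.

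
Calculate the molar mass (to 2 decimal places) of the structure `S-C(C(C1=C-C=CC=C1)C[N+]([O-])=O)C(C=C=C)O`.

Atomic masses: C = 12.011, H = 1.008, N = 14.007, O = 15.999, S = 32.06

265.33

Molecular formula: C13H15NO3S.
M = 13×12.011 + 15×1.008 + 1×14.007 + 3×15.999 + 1×32.06 = 265.33 g/mol.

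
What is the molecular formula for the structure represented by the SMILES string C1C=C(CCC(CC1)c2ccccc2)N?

C14H19N

Heavy atoms from the SMILES: 14 C, 1 N.
Implicit hydrogens by atom environment:
  5 × C: 2 H each → 10
  5 × C (aromatic): 1 H each → 5
  2 × C: 1 H each → 2
  1 × C: no H
  1 × C (aromatic): no H
  1 × N: 2 H
  Total hydrogens = 19.
Molecular formula: C14H19N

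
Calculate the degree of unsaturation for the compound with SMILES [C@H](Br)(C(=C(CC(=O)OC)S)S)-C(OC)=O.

Molecular formula from the SMILES: C8H11BrO4S2.
DoU = (2C + 2 + N − H − X)/2 = (2·8 + 2 + 0 − 11 − 1)/2 = 6/2 = 3.
(Structurally: 0 ring(s) + 3 π bond(s) = 3.)

3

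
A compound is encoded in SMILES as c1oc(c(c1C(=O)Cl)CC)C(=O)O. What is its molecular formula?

Heavy atoms from the SMILES: 8 C, 1 Cl, 4 O.
Implicit hydrogens by atom environment:
  3 × C (aromatic): no H
  2 × C: no H
  2 × O: no H
  1 × C: 3 H
  1 × C: 2 H
  1 × C (aromatic): 1 H
  1 × Cl: no H
  1 × O: 1 H
  1 × O (aromatic): no H
  Total hydrogens = 7.
Molecular formula: C8H7ClO4

C8H7ClO4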